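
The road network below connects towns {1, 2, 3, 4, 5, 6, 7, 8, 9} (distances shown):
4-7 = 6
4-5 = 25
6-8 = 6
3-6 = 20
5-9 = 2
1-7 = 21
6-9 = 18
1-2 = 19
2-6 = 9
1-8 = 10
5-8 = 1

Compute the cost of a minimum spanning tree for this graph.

Kruskal: consider edges lightest-first.
5-8 (1): add — endpoints in different components.
5-9 (2): add — endpoints in different components.
4-7 (6): add — endpoints in different components.
6-8 (6): add — endpoints in different components.
2-6 (9): add — endpoints in different components.
1-8 (10): add — endpoints in different components.
6-9 (18): skip — 6 and 9 already connected.
1-2 (19): skip — 1 and 2 already connected.
3-6 (20): add — endpoints in different components.
1-7 (21): add — endpoints in different components.
MST edges: 5-8, 5-9, 4-7, 6-8, 2-6, 1-8, 3-6, 1-7; total weight 1+2+6+6+9+10+20+21 = 75.

75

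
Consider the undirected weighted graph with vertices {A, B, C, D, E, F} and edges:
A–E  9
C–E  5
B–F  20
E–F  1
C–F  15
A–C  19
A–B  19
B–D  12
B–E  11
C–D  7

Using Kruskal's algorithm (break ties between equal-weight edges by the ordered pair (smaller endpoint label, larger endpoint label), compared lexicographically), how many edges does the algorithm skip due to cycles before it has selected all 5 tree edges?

0

Kruskal: consider edges lightest-first.
E–F (1): add. Components now {A} {B} {C} {D} {E,F}
C–E (5): add. Components now {A} {B} {C,E,F} {D}
C–D (7): add. Components now {A} {B} {C,D,E,F}
A–E (9): add. Components now {A,C,D,E,F} {B}
B–E (11): add. Components now {A,B,C,D,E,F}
Edges rejected before the tree was complete: 0.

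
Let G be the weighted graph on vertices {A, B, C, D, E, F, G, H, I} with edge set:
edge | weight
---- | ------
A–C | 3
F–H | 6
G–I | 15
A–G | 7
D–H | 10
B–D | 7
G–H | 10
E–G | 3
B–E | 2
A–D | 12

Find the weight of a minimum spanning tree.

Prim's algorithm from A:
Step 1: frontier [A–C 3, A–G 7, A–D 12] → take A–C (3); add C.
Step 2: frontier [A–G 7, A–D 12] → take A–G (7); add G.
Step 3: frontier [A–D 12, E–G 3, G–H 10, G–I 15] → take E–G (3); add E.
Step 4: frontier [A–D 12, B–E 2, G–H 10, G–I 15] → take B–E (2); add B.
Step 5: frontier [A–D 12, B–D 7, G–H 10, G–I 15] → take B–D (7); add D.
Step 6: frontier [D–H 10, G–H 10, G–I 15] → take D–H (10); add H.
Step 7: frontier [G–I 15, F–H 6] → take F–H (6); add F.
Step 8: frontier [G–I 15] → take G–I (15); add I.
MST edges: A–C, A–G, E–G, B–E, B–D, D–H, F–H, G–I; total weight 3+7+3+2+7+10+6+15 = 53.

53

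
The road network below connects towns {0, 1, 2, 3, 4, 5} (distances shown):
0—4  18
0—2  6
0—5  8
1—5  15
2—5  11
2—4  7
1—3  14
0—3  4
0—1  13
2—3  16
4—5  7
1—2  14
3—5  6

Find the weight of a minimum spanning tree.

36

Kruskal's algorithm — process edges by increasing weight (ties by edge label):
0—3 (4): add — endpoints in different components.
0—2 (6): add — endpoints in different components.
3—5 (6): add — endpoints in different components.
2—4 (7): add — endpoints in different components.
4—5 (7): skip — 4 and 5 already connected.
0—5 (8): skip — 0 and 5 already connected.
2—5 (11): skip — 2 and 5 already connected.
0—1 (13): add — endpoints in different components.
MST edges: 0—3, 0—2, 3—5, 2—4, 0—1; total weight 4+6+6+7+13 = 36.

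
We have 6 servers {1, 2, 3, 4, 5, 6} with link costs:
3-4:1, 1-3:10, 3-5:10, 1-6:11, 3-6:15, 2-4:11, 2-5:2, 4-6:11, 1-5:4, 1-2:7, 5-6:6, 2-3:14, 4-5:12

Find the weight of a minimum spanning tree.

23

Prim, starting at 2.
Step 1: frontier [2-5 2, 1-2 7, 2-4 11, 2-3 14] → take 2-5 (2); add 5.
Step 2: frontier [1-2 7, 2-4 11, 2-3 14, 1-5 4, 5-6 6, 3-5 10, 4-5 12] → take 1-5 (4); add 1.
Step 3: frontier [1-3 10, 1-6 11, 2-4 11, 2-3 14, 5-6 6, 3-5 10, 4-5 12] → take 5-6 (6); add 6.
Step 4: frontier [1-3 10, 2-4 11, 2-3 14, 3-5 10, 4-5 12, 4-6 11, 3-6 15] → take 1-3 (10); add 3.
Step 5: frontier [2-4 11, 3-4 1, 4-5 12, 4-6 11] → take 3-4 (1); add 4.
MST edges: 2-5, 1-5, 5-6, 1-3, 3-4; total weight 2+4+6+10+1 = 23.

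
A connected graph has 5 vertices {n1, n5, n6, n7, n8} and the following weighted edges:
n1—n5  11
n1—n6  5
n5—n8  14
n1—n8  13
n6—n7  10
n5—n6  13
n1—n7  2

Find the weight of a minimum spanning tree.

Prim's algorithm from n7:
Step 1: cheapest edge leaving the tree is n1—n7 (2); add n1.
Step 2: cheapest edge leaving the tree is n1—n6 (5); add n6.
Step 3: cheapest edge leaving the tree is n1—n5 (11); add n5.
Step 4: cheapest edge leaving the tree is n1—n8 (13); add n8.
MST edges: n1—n7, n1—n6, n1—n5, n1—n8; total weight 2+5+11+13 = 31.

31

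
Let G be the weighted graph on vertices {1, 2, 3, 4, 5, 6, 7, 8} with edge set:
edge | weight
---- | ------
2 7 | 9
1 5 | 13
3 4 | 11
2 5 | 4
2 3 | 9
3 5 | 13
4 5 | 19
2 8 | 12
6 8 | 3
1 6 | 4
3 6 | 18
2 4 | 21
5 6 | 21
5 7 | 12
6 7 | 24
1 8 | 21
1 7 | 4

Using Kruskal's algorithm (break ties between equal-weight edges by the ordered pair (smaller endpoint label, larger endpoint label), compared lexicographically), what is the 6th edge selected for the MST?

Kruskal's algorithm — process edges by increasing weight (ties by edge label):
6 8 (3): add — endpoints in different components.
1 6 (4): add — endpoints in different components.
1 7 (4): add — endpoints in different components.
2 5 (4): add — endpoints in different components.
2 3 (9): add — endpoints in different components.
2 7 (9): add — endpoints in different components.
3 4 (11): add — endpoints in different components.
The 6th edge added is 2 7.

2-7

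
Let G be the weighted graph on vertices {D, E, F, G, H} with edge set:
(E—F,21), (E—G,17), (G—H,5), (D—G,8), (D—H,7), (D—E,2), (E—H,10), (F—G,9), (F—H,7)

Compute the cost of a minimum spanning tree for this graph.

Kruskal: consider edges lightest-first.
D—E (2): add. Components now {D,E} {F} {G} {H}
G—H (5): add. Components now {D,E} {F} {G,H}
D—H (7): add. Components now {D,E,G,H} {F}
F—H (7): add. Components now {D,E,F,G,H}
MST edges: D—E, G—H, D—H, F—H; total weight 2+5+7+7 = 21.

21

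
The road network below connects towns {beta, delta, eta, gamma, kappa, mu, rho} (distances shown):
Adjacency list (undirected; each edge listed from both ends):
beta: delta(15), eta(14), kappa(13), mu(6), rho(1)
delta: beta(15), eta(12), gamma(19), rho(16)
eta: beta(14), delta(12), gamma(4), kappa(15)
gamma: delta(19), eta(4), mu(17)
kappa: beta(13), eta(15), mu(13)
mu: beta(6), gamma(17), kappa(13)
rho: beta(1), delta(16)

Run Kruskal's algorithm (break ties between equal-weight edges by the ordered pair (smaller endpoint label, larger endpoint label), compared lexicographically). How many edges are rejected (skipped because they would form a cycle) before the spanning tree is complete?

Sort edges by weight, then run Kruskal:
beta-rho (1): add — endpoints in different components.
eta-gamma (4): add — endpoints in different components.
beta-mu (6): add — endpoints in different components.
delta-eta (12): add — endpoints in different components.
beta-kappa (13): add — endpoints in different components.
kappa-mu (13): skip — kappa and mu already connected.
beta-eta (14): add — endpoints in different components.
Edges rejected before the tree was complete: 1.

1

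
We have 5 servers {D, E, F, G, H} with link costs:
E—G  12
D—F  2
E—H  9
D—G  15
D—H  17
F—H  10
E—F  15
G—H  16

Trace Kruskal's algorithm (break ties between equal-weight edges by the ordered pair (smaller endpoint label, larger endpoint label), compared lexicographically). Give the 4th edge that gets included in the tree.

Kruskal: consider edges lightest-first.
D—F (2): add. Components now {D,F} {E} {G} {H}
E—H (9): add. Components now {D,F} {E,H} {G}
F—H (10): add. Components now {D,E,F,H} {G}
E—G (12): add. Components now {D,E,F,G,H}
The 4th edge added is E—G.

E-G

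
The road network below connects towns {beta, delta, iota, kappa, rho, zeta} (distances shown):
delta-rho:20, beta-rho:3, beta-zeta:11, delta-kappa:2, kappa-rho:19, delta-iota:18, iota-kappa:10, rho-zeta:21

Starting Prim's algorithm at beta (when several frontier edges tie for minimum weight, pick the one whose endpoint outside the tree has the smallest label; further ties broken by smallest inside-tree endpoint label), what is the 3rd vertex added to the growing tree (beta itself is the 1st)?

Grow the tree from beta using Prim:
Step 1: cheapest edge leaving the tree is beta-rho (3); add rho.
Step 2: cheapest edge leaving the tree is beta-zeta (11); add zeta.
Step 3: cheapest edge leaving the tree is kappa-rho (19); add kappa.
Step 4: cheapest edge leaving the tree is delta-kappa (2); add delta.
Step 5: cheapest edge leaving the tree is iota-kappa (10); add iota.
Vertex order: beta, rho, zeta, kappa, delta, iota. The 3rd vertex is zeta.

zeta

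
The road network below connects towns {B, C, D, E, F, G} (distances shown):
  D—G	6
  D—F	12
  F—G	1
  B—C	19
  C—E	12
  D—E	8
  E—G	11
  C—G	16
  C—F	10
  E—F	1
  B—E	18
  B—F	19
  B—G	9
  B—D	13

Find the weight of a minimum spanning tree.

Sort edges by weight, then run Kruskal:
E—F (1): add — endpoints in different components.
F—G (1): add — endpoints in different components.
D—G (6): add — endpoints in different components.
D—E (8): skip — D and E already connected.
B—G (9): add — endpoints in different components.
C—F (10): add — endpoints in different components.
MST edges: E—F, F—G, D—G, B—G, C—F; total weight 1+1+6+9+10 = 27.

27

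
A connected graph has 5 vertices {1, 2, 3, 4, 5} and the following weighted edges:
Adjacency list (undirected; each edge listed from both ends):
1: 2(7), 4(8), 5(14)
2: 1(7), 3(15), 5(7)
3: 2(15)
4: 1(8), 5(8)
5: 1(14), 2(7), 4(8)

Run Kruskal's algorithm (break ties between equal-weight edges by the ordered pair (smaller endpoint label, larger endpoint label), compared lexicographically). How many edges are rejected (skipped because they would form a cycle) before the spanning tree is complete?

2

Kruskal's algorithm — process edges by increasing weight (ties by edge label):
1-2 (7): add. Components now {1,2} {3} {4} {5}
2-5 (7): add. Components now {1,2,5} {3} {4}
1-4 (8): add. Components now {1,2,4,5} {3}
4-5 (8): skip — 4 and 5 already connected.
1-5 (14): skip — 1 and 5 already connected.
2-3 (15): add. Components now {1,2,3,4,5}
Edges rejected before the tree was complete: 2.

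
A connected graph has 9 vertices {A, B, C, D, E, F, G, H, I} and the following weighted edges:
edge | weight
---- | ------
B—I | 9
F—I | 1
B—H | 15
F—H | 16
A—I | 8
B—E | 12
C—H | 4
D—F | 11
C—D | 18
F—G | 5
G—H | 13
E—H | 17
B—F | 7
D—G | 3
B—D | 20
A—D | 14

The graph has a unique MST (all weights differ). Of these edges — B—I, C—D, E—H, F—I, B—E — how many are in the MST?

Kruskal: consider edges lightest-first.
F—I (1): add — endpoints in different components.
D—G (3): add — endpoints in different components.
C—H (4): add — endpoints in different components.
F—G (5): add — endpoints in different components.
B—F (7): add — endpoints in different components.
A—I (8): add — endpoints in different components.
B—I (9): skip — B and I already connected.
D—F (11): skip — D and F already connected.
B—E (12): add — endpoints in different components.
G—H (13): add — endpoints in different components.
MST edge set: {F—I, D—G, C—H, F—G, B—F, A—I, B—E, G—H}.
Of the listed edges, {F—I, B—E} are in the MST → 2.

2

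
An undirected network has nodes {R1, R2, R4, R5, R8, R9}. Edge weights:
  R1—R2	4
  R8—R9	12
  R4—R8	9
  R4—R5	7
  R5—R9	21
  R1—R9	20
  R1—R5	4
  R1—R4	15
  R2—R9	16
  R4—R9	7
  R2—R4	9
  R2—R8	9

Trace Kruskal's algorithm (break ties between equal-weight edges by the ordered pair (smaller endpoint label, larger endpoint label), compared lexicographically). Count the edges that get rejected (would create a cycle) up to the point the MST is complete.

Kruskal's algorithm — process edges by increasing weight (ties by edge label):
R1—R2 (4): add — endpoints in different components.
R1—R5 (4): add — endpoints in different components.
R4—R5 (7): add — endpoints in different components.
R4—R9 (7): add — endpoints in different components.
R2—R4 (9): skip — R4 and R2 already connected.
R2—R8 (9): add — endpoints in different components.
Edges rejected before the tree was complete: 1.

1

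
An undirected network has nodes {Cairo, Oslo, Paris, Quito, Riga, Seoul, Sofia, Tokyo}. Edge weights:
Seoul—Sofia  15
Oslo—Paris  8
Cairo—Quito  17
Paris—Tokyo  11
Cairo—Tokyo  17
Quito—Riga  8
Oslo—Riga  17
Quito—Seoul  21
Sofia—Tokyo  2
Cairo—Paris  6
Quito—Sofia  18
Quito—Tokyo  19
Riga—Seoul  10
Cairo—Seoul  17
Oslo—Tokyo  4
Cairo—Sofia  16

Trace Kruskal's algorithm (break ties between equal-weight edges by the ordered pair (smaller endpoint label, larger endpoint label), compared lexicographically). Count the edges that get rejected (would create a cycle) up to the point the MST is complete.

1

Kruskal's algorithm — process edges by increasing weight (ties by edge label):
Sofia—Tokyo (2): add — endpoints in different components.
Oslo—Tokyo (4): add — endpoints in different components.
Cairo—Paris (6): add — endpoints in different components.
Oslo—Paris (8): add — endpoints in different components.
Quito—Riga (8): add — endpoints in different components.
Riga—Seoul (10): add — endpoints in different components.
Paris—Tokyo (11): skip — Tokyo and Paris already connected.
Seoul—Sofia (15): add — endpoints in different components.
Edges rejected before the tree was complete: 1.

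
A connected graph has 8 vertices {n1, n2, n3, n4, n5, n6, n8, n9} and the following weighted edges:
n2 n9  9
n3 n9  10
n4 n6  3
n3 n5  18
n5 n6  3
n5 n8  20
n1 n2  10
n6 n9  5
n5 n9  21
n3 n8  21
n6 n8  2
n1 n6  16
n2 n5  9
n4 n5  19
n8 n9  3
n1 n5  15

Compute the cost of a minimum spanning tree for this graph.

Kruskal: consider edges lightest-first.
n6 n8 (2): add — endpoints in different components.
n4 n6 (3): add — endpoints in different components.
n5 n6 (3): add — endpoints in different components.
n8 n9 (3): add — endpoints in different components.
n6 n9 (5): skip — n6 and n9 already connected.
n2 n5 (9): add — endpoints in different components.
n2 n9 (9): skip — n2 and n9 already connected.
n1 n2 (10): add — endpoints in different components.
n3 n9 (10): add — endpoints in different components.
MST edges: n6 n8, n4 n6, n5 n6, n8 n9, n2 n5, n1 n2, n3 n9; total weight 2+3+3+3+9+10+10 = 40.

40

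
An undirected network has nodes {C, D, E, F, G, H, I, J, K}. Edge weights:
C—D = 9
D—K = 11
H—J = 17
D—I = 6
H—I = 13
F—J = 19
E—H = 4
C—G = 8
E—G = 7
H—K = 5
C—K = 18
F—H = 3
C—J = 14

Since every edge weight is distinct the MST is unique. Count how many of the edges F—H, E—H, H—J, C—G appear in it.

Sort edges by weight, then run Kruskal:
F—H (3): add — endpoints in different components.
E—H (4): add — endpoints in different components.
H—K (5): add — endpoints in different components.
D—I (6): add — endpoints in different components.
E—G (7): add — endpoints in different components.
C—G (8): add — endpoints in different components.
C—D (9): add — endpoints in different components.
D—K (11): skip — D and K already connected.
H—I (13): skip — H and I already connected.
C—J (14): add — endpoints in different components.
MST edge set: {F—H, E—H, H—K, D—I, E—G, C—G, C—D, C—J}.
Of the listed edges, {F—H, E—H, C—G} are in the MST → 3.

3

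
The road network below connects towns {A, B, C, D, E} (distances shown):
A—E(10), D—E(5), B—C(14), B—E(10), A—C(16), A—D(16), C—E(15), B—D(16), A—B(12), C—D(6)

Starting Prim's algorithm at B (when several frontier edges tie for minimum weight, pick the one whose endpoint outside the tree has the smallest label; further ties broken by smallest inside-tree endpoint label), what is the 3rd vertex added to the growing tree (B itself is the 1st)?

D

Prim's algorithm from B:
Step 1: cheapest edge leaving the tree is B—E (10); add E.
Step 2: cheapest edge leaving the tree is D—E (5); add D.
Step 3: cheapest edge leaving the tree is C—D (6); add C.
Step 4: cheapest edge leaving the tree is A—E (10); add A.
Vertex order: B, E, D, C, A. The 3rd vertex is D.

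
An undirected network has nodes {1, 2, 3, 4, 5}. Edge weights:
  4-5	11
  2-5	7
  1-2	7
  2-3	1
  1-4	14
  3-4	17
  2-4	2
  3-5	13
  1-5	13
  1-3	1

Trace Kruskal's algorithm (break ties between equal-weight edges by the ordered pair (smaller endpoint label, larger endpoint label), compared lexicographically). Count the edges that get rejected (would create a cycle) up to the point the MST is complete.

Kruskal: consider edges lightest-first.
1-3 (1): add. Components now {1,3} {2} {4} {5}
2-3 (1): add. Components now {1,2,3} {4} {5}
2-4 (2): add. Components now {1,2,3,4} {5}
1-2 (7): skip — 1 and 2 already connected.
2-5 (7): add. Components now {1,2,3,4,5}
Edges rejected before the tree was complete: 1.

1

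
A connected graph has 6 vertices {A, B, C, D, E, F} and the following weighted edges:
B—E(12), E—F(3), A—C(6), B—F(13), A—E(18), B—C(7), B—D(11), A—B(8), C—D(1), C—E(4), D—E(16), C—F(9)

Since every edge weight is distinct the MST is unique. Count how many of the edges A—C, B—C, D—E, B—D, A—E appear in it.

Sort edges by weight, then run Kruskal:
C—D (1): add. Components now {A} {B} {C,D} {E} {F}
E—F (3): add. Components now {A} {B} {C,D} {E,F}
C—E (4): add. Components now {A} {B} {C,D,E,F}
A—C (6): add. Components now {A,C,D,E,F} {B}
B—C (7): add. Components now {A,B,C,D,E,F}
MST edge set: {C—D, E—F, C—E, A—C, B—C}.
Of the listed edges, {A—C, B—C} are in the MST → 2.

2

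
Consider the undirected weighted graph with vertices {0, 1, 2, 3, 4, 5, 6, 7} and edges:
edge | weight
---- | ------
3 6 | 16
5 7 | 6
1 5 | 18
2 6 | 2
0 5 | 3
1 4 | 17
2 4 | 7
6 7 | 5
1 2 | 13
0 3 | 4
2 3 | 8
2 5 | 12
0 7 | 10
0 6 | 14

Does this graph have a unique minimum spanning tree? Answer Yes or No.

Kruskal: consider edges lightest-first.
2 6 (2): add — endpoints in different components.
0 5 (3): add — endpoints in different components.
0 3 (4): add — endpoints in different components.
6 7 (5): add — endpoints in different components.
5 7 (6): add — endpoints in different components.
2 4 (7): add — endpoints in different components.
2 3 (8): skip — 2 and 3 already connected.
0 7 (10): skip — 0 and 7 already connected.
2 5 (12): skip — 2 and 5 already connected.
1 2 (13): add — endpoints in different components.
Every non-tree edge has weight strictly greater than the heaviest edge on the tree path between its endpoints, so the MST is unique.

Yes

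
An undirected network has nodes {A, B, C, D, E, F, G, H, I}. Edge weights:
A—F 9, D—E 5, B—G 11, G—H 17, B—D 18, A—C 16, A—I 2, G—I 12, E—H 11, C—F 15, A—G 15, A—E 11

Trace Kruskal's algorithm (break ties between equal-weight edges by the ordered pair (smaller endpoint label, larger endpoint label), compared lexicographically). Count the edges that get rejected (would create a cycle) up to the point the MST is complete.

Kruskal: consider edges lightest-first.
A—I (2): add — endpoints in different components.
D—E (5): add — endpoints in different components.
A—F (9): add — endpoints in different components.
A—E (11): add — endpoints in different components.
B—G (11): add — endpoints in different components.
E—H (11): add — endpoints in different components.
G—I (12): add — endpoints in different components.
A—G (15): skip — A and G already connected.
C—F (15): add — endpoints in different components.
Edges rejected before the tree was complete: 1.

1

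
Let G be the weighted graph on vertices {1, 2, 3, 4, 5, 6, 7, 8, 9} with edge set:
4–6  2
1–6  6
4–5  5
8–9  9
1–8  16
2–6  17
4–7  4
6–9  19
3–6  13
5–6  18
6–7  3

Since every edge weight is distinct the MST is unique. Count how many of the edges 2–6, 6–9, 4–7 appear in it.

Kruskal's algorithm — process edges by increasing weight (ties by edge label):
4–6 (2): add — endpoints in different components.
6–7 (3): add — endpoints in different components.
4–7 (4): skip — 4 and 7 already connected.
4–5 (5): add — endpoints in different components.
1–6 (6): add — endpoints in different components.
8–9 (9): add — endpoints in different components.
3–6 (13): add — endpoints in different components.
1–8 (16): add — endpoints in different components.
2–6 (17): add — endpoints in different components.
MST edge set: {4–6, 6–7, 4–5, 1–6, 8–9, 3–6, 1–8, 2–6}.
Of the listed edges, {2–6} are in the MST → 1.

1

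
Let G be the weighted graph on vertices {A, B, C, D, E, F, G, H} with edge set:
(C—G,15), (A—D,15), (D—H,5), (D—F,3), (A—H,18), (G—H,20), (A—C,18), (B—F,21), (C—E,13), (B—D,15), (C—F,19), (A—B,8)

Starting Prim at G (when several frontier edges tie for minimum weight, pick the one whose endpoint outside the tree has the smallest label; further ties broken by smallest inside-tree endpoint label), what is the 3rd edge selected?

A-C

Grow the tree from G using Prim:
Step 1: frontier [C—G 15, G—H 20] → take C—G (15); add C.
Step 2: frontier [C—E 13, A—C 18, C—F 19, G—H 20] → take C—E (13); add E.
Step 3: frontier [A—C 18, C—F 19, G—H 20] → take A—C (18); add A.
Step 4: frontier [A—B 8, A—D 15, A—H 18, C—F 19, G—H 20] → take A—B (8); add B.
Step 5: frontier [A—D 15, A—H 18, B—D 15, B—F 21, C—F 19, G—H 20] → take A—D (15); add D.
Step 6: frontier [A—H 18, B—F 21, C—F 19, D—F 3, D—H 5, G—H 20] → take D—F (3); add F.
Step 7: frontier [A—H 18, D—H 5, G—H 20] → take D—H (5); add H.
The 3rd edge added is A—C.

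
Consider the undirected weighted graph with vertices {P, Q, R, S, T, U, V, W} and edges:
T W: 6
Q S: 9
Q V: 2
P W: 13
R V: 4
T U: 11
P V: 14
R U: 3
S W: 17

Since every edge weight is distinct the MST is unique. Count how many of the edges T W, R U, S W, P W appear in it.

3

Kruskal's algorithm — process edges by increasing weight (ties by edge label):
Q V (2): add — endpoints in different components.
R U (3): add — endpoints in different components.
R V (4): add — endpoints in different components.
T W (6): add — endpoints in different components.
Q S (9): add — endpoints in different components.
T U (11): add — endpoints in different components.
P W (13): add — endpoints in different components.
MST edge set: {Q V, R U, R V, T W, Q S, T U, P W}.
Of the listed edges, {T W, R U, P W} are in the MST → 3.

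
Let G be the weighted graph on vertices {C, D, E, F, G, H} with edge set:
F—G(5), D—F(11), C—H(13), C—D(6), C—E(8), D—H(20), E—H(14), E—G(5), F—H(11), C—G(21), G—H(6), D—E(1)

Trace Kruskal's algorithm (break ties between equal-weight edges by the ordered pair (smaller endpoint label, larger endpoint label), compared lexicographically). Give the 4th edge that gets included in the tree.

C-D

Kruskal's algorithm — process edges by increasing weight (ties by edge label):
D—E (1): add. Components now {C} {D,E} {F} {G} {H}
E—G (5): add. Components now {C} {D,E,G} {F} {H}
F—G (5): add. Components now {C} {D,E,F,G} {H}
C—D (6): add. Components now {C,D,E,F,G} {H}
G—H (6): add. Components now {C,D,E,F,G,H}
The 4th edge added is C—D.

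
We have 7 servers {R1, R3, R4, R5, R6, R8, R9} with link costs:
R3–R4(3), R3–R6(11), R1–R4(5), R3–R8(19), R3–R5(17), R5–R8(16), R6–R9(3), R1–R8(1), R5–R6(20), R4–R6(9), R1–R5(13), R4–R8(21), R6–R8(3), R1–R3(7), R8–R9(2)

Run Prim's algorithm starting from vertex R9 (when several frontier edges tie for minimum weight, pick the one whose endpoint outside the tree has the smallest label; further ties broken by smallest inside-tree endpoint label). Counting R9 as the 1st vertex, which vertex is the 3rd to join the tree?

R1

Prim's algorithm from R9:
Step 1: cheapest edge leaving the tree is R8–R9 (2); add R8.
Step 2: cheapest edge leaving the tree is R1–R8 (1); add R1.
Step 3: cheapest edge leaving the tree is R6–R8 (3); add R6.
Step 4: cheapest edge leaving the tree is R1–R4 (5); add R4.
Step 5: cheapest edge leaving the tree is R3–R4 (3); add R3.
Step 6: cheapest edge leaving the tree is R1–R5 (13); add R5.
Vertex order: R9, R8, R1, R6, R4, R3, R5. The 3rd vertex is R1.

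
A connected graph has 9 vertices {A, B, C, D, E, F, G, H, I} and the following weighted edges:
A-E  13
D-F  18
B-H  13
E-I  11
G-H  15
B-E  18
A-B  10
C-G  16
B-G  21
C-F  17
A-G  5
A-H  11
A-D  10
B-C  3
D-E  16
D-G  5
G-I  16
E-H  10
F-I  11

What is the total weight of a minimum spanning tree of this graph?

66

Kruskal: consider edges lightest-first.
B-C (3): add — endpoints in different components.
A-G (5): add — endpoints in different components.
D-G (5): add — endpoints in different components.
A-B (10): add — endpoints in different components.
A-D (10): skip — A and D already connected.
E-H (10): add — endpoints in different components.
A-H (11): add — endpoints in different components.
E-I (11): add — endpoints in different components.
F-I (11): add — endpoints in different components.
MST edges: B-C, A-G, D-G, A-B, E-H, A-H, E-I, F-I; total weight 3+5+5+10+10+11+11+11 = 66.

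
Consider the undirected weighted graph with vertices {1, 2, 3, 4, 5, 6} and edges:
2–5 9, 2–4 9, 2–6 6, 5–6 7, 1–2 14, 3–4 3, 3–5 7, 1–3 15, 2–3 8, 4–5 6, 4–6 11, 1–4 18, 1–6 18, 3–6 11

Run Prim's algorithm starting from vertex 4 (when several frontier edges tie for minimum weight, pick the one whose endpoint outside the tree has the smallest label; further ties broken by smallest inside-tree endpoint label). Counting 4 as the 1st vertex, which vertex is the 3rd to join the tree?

5

Prim, starting at 4.
Step 1: frontier [3–4 3, 4–5 6, 2–4 9, 4–6 11, 1–4 18] → take 3–4 (3); add 3.
Step 2: frontier [3–5 7, 2–3 8, 3–6 11, 1–3 15, 4–5 6, 2–4 9, 4–6 11, 1–4 18] → take 4–5 (6); add 5.
Step 3: frontier [2–3 8, 3–6 11, 1–3 15, 2–4 9, 4–6 11, 1–4 18, 5–6 7, 2–5 9] → take 5–6 (7); add 6.
Step 4: frontier [2–3 8, 1–3 15, 2–4 9, 1–4 18, 2–5 9, 2–6 6, 1–6 18] → take 2–6 (6); add 2.
Step 5: frontier [1–2 14, 1–3 15, 1–4 18, 1–6 18] → take 1–2 (14); add 1.
Vertex order: 4, 3, 5, 6, 2, 1. The 3rd vertex is 5.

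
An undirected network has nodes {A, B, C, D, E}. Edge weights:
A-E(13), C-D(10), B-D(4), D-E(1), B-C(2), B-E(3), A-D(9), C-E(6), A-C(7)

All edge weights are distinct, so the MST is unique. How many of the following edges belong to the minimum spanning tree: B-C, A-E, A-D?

1

Kruskal's algorithm — process edges by increasing weight (ties by edge label):
D-E (1): add. Components now {A} {B} {C} {D,E}
B-C (2): add. Components now {A} {B,C} {D,E}
B-E (3): add. Components now {A} {B,C,D,E}
B-D (4): skip — B and D already connected.
C-E (6): skip — C and E already connected.
A-C (7): add. Components now {A,B,C,D,E}
MST edge set: {D-E, B-C, B-E, A-C}.
Of the listed edges, {B-C} are in the MST → 1.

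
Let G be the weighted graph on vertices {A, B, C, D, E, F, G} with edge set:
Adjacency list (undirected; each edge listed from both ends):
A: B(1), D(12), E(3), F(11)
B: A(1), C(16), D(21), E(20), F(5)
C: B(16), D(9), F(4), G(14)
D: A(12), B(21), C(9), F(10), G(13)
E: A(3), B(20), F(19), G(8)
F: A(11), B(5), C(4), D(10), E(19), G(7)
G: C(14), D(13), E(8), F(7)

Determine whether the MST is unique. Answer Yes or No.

Kruskal: consider edges lightest-first.
A—B (1): add. Components now {A,B} {C} {D} {E} {F} {G}
A—E (3): add. Components now {A,B,E} {C} {D} {F} {G}
C—F (4): add. Components now {A,B,E} {C,F} {D} {G}
B—F (5): add. Components now {A,B,C,E,F} {D} {G}
F—G (7): add. Components now {A,B,C,E,F,G} {D}
E—G (8): skip — E and G already connected.
C—D (9): add. Components now {A,B,C,D,E,F,G}
Every non-tree edge has weight strictly greater than the heaviest edge on the tree path between its endpoints, so the MST is unique.

Yes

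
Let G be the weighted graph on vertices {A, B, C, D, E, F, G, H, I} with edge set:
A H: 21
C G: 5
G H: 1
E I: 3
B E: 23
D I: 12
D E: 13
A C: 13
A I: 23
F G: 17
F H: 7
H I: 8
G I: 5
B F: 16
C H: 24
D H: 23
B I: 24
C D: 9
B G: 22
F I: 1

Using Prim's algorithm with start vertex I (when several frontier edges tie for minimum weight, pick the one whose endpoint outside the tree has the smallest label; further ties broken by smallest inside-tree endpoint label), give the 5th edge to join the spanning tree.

C-G

Prim's algorithm from I:
Step 1: cheapest edge leaving the tree is F I (1); add F.
Step 2: cheapest edge leaving the tree is E I (3); add E.
Step 3: cheapest edge leaving the tree is G I (5); add G.
Step 4: cheapest edge leaving the tree is G H (1); add H.
Step 5: cheapest edge leaving the tree is C G (5); add C.
Step 6: cheapest edge leaving the tree is C D (9); add D.
Step 7: cheapest edge leaving the tree is A C (13); add A.
Step 8: cheapest edge leaving the tree is B F (16); add B.
The 5th edge added is C G.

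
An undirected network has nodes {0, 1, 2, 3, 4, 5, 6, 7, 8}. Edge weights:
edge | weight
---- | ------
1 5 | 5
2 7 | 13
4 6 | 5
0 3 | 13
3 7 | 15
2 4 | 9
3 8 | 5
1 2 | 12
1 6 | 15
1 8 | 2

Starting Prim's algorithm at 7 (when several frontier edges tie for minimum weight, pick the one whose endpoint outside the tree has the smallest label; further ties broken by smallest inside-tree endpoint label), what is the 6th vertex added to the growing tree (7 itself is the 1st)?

Prim, starting at 7.
Step 1: frontier [2 7 13, 3 7 15] → take 2 7 (13); add 2.
Step 2: frontier [2 4 9, 1 2 12, 3 7 15] → take 2 4 (9); add 4.
Step 3: frontier [1 2 12, 4 6 5, 3 7 15] → take 4 6 (5); add 6.
Step 4: frontier [1 2 12, 1 6 15, 3 7 15] → take 1 2 (12); add 1.
Step 5: frontier [1 8 2, 1 5 5, 3 7 15] → take 1 8 (2); add 8.
Step 6: frontier [1 5 5, 3 7 15, 3 8 5] → take 3 8 (5); add 3.
Step 7: frontier [1 5 5, 0 3 13] → take 1 5 (5); add 5.
Step 8: frontier [0 3 13] → take 0 3 (13); add 0.
Vertex order: 7, 2, 4, 6, 1, 8, 3, 5, 0. The 6th vertex is 8.

8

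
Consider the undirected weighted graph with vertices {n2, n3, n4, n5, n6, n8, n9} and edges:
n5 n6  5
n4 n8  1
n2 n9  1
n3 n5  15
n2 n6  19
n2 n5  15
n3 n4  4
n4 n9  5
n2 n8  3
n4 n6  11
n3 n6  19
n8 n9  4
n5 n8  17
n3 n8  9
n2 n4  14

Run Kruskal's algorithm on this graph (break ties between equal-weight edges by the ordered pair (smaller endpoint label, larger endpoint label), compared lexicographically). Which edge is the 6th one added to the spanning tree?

Sort edges by weight, then run Kruskal:
n2 n9 (1): add — endpoints in different components.
n4 n8 (1): add — endpoints in different components.
n2 n8 (3): add — endpoints in different components.
n3 n4 (4): add — endpoints in different components.
n8 n9 (4): skip — n8 and n9 already connected.
n4 n9 (5): skip — n9 and n4 already connected.
n5 n6 (5): add — endpoints in different components.
n3 n8 (9): skip — n8 and n3 already connected.
n4 n6 (11): add — endpoints in different components.
The 6th edge added is n4 n6.

n4-n6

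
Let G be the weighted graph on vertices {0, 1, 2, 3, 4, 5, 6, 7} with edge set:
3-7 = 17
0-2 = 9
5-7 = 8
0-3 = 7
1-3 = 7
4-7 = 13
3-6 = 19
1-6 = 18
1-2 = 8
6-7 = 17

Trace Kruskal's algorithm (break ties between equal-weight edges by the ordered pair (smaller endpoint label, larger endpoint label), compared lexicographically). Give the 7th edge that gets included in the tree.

6-7

Sort edges by weight, then run Kruskal:
0-3 (7): add — endpoints in different components.
1-3 (7): add — endpoints in different components.
1-2 (8): add — endpoints in different components.
5-7 (8): add — endpoints in different components.
0-2 (9): skip — 0 and 2 already connected.
4-7 (13): add — endpoints in different components.
3-7 (17): add — endpoints in different components.
6-7 (17): add — endpoints in different components.
The 7th edge added is 6-7.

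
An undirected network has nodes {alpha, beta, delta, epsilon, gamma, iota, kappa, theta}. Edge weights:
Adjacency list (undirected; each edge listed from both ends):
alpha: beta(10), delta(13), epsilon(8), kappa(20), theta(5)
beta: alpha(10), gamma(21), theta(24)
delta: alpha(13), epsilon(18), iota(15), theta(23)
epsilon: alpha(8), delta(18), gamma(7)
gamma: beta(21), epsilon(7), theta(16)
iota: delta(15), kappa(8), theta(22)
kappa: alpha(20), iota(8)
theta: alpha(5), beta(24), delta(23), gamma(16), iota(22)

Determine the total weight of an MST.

66

Grow the tree from gamma using Prim:
Step 1: cheapest edge leaving the tree is epsilon—gamma (7); add epsilon.
Step 2: cheapest edge leaving the tree is alpha—epsilon (8); add alpha.
Step 3: cheapest edge leaving the tree is alpha—theta (5); add theta.
Step 4: cheapest edge leaving the tree is alpha—beta (10); add beta.
Step 5: cheapest edge leaving the tree is alpha—delta (13); add delta.
Step 6: cheapest edge leaving the tree is delta—iota (15); add iota.
Step 7: cheapest edge leaving the tree is iota—kappa (8); add kappa.
MST edges: epsilon—gamma, alpha—epsilon, alpha—theta, alpha—beta, alpha—delta, delta—iota, iota—kappa; total weight 7+8+5+10+13+15+8 = 66.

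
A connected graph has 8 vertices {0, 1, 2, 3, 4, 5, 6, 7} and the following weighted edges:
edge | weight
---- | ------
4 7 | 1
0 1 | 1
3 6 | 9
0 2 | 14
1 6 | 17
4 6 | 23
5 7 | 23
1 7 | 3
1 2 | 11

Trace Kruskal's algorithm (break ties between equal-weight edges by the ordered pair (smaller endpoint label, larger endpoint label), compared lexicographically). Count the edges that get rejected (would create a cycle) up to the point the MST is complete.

2

Sort edges by weight, then run Kruskal:
0 1 (1): add — endpoints in different components.
4 7 (1): add — endpoints in different components.
1 7 (3): add — endpoints in different components.
3 6 (9): add — endpoints in different components.
1 2 (11): add — endpoints in different components.
0 2 (14): skip — 0 and 2 already connected.
1 6 (17): add — endpoints in different components.
4 6 (23): skip — 4 and 6 already connected.
5 7 (23): add — endpoints in different components.
Edges rejected before the tree was complete: 2.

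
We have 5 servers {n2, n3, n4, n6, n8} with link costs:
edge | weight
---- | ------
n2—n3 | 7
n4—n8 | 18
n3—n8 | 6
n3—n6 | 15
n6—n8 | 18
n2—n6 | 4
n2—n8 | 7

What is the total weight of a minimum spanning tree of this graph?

Prim's algorithm from n4:
Step 1: frontier [n4—n8 18] → take n4—n8 (18); add n8.
Step 2: frontier [n3—n8 6, n2—n8 7, n6—n8 18] → take n3—n8 (6); add n3.
Step 3: frontier [n2—n3 7, n3—n6 15, n2—n8 7, n6—n8 18] → take n2—n3 (7); add n2.
Step 4: frontier [n2—n6 4, n3—n6 15, n6—n8 18] → take n2—n6 (4); add n6.
MST edges: n4—n8, n3—n8, n2—n3, n2—n6; total weight 18+6+7+4 = 35.

35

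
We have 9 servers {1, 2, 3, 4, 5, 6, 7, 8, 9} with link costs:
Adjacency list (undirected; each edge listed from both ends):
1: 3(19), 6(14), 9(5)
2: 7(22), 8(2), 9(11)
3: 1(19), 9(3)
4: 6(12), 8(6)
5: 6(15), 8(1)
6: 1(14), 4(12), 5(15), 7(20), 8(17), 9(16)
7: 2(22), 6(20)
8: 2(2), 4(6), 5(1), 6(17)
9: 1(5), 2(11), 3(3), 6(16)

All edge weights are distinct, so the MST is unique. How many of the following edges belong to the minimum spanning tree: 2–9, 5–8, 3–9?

Kruskal: consider edges lightest-first.
5–8 (1): add — endpoints in different components.
2–8 (2): add — endpoints in different components.
3–9 (3): add — endpoints in different components.
1–9 (5): add — endpoints in different components.
4–8 (6): add — endpoints in different components.
2–9 (11): add — endpoints in different components.
4–6 (12): add — endpoints in different components.
1–6 (14): skip — 1 and 6 already connected.
5–6 (15): skip — 5 and 6 already connected.
6–9 (16): skip — 6 and 9 already connected.
6–8 (17): skip — 6 and 8 already connected.
1–3 (19): skip — 1 and 3 already connected.
6–7 (20): add — endpoints in different components.
MST edge set: {5–8, 2–8, 3–9, 1–9, 4–8, 2–9, 4–6, 6–7}.
Of the listed edges, {2–9, 5–8, 3–9} are in the MST → 3.

3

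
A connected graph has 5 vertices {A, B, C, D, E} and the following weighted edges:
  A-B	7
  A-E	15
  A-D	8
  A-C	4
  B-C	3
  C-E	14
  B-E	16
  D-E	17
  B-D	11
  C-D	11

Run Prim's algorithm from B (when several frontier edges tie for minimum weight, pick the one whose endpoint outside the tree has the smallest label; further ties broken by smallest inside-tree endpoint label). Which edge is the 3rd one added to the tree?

A-D

Prim, starting at B.
Step 1: frontier [B-C 3, A-B 7, B-D 11, B-E 16] → take B-C (3); add C.
Step 2: frontier [A-B 7, B-D 11, B-E 16, A-C 4, C-D 11, C-E 14] → take A-C (4); add A.
Step 3: frontier [A-D 8, A-E 15, B-D 11, B-E 16, C-D 11, C-E 14] → take A-D (8); add D.
Step 4: frontier [A-E 15, B-E 16, C-E 14, D-E 17] → take C-E (14); add E.
The 3rd edge added is A-D.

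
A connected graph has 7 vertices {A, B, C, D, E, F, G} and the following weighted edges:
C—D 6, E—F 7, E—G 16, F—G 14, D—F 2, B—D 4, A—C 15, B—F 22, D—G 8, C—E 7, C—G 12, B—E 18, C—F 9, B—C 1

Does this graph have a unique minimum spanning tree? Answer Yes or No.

No

Kruskal's algorithm — process edges by increasing weight (ties by edge label):
B—C (1): add — endpoints in different components.
D—F (2): add — endpoints in different components.
B—D (4): add — endpoints in different components.
C—D (6): skip — C and D already connected.
C—E (7): add — endpoints in different components.
E—F (7): skip — E and F already connected.
D—G (8): add — endpoints in different components.
C—F (9): skip — C and F already connected.
C—G (12): skip — C and G already connected.
F—G (14): skip — F and G already connected.
A—C (15): add — endpoints in different components.
Non-tree edge E—F has weight 7, equal to the heaviest edge on its tree cycle — swapping gives another MST of the same weight. Not unique.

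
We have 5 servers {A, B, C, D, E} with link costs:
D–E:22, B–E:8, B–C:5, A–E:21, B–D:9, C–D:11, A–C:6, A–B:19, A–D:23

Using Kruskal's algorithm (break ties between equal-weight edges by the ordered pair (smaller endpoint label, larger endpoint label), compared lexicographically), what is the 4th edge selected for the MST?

Kruskal: consider edges lightest-first.
B–C (5): add. Components now {A} {B,C} {D} {E}
A–C (6): add. Components now {A,B,C} {D} {E}
B–E (8): add. Components now {A,B,C,E} {D}
B–D (9): add. Components now {A,B,C,D,E}
The 4th edge added is B–D.

B-D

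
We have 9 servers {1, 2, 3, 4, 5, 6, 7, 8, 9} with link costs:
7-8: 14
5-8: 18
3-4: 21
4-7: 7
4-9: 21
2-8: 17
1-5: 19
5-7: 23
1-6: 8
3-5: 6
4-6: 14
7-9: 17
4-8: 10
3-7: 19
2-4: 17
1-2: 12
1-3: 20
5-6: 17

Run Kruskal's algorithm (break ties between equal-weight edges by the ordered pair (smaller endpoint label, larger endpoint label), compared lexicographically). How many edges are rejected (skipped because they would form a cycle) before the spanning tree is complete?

3

Sort edges by weight, then run Kruskal:
3-5 (6): add — endpoints in different components.
4-7 (7): add — endpoints in different components.
1-6 (8): add — endpoints in different components.
4-8 (10): add — endpoints in different components.
1-2 (12): add — endpoints in different components.
4-6 (14): add — endpoints in different components.
7-8 (14): skip — 7 and 8 already connected.
2-4 (17): skip — 2 and 4 already connected.
2-8 (17): skip — 2 and 8 already connected.
5-6 (17): add — endpoints in different components.
7-9 (17): add — endpoints in different components.
Edges rejected before the tree was complete: 3.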